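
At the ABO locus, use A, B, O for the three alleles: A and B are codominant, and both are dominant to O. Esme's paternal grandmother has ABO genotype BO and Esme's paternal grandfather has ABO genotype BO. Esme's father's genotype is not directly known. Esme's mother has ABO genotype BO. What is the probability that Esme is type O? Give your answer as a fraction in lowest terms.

1/4

Esme's father's ABO genotype from BO × BO: 1/4 BB, 1/2 BO, 1/4 OO.
Crossing each possibility with the mother BO and summing P(type O): 1/4·0 + 1/2·1/4 + 1/4·1/2 = 1/4.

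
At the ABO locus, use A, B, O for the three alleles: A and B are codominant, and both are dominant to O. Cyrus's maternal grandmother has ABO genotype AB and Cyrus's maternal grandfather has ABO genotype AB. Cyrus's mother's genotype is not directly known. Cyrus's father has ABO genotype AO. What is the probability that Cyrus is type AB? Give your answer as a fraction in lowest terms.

1/4

Cyrus's mother's ABO genotype from AB × AB: 1/4 AA, 1/2 AB, 1/4 BB.
Crossing each possibility with the father AO and summing P(type AB): 1/4·0 + 1/2·1/4 + 1/4·1/2 = 1/4.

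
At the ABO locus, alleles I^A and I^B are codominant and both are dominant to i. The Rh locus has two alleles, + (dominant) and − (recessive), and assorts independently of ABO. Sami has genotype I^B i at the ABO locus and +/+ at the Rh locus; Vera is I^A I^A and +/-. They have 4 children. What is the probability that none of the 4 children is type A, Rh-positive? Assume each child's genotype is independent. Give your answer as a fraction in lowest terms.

ABO cross I^B i × I^A I^A → 1/2 A, 1/2 AB.
Rh cross +/+ × +/- → 1 Rh+; so P(type A, Rh-positive) = 1/2 × 1 = 1/2 per child.
P(not type A, Rh-positive) = 1/2 for one child; (1/2)^4 = 1/16.

1/16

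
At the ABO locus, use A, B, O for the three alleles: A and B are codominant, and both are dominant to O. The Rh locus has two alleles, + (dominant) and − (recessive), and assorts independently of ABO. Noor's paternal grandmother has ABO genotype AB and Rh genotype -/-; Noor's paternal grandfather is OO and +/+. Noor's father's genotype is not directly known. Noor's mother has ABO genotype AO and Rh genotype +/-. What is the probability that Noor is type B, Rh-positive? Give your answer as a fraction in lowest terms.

3/32

Noor's father's ABO genotype from AB × OO: 1/2 AO, 1/2 BO.
Crossing each possibility with the mother AO and summing P(type B): 1/2·0 + 1/2·1/4 = 1/8.
Similarly for Rh via the father's Rh distribution: P(Rh+) = 3/4.
Independent loci: 1/8 × 3/4 = 3/32.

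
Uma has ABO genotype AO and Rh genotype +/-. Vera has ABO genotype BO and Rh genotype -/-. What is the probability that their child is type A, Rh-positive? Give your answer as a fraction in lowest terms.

ABO cross AO × BO → offspring phenotypes: 1/4 O, 1/4 A, 1/4 B, 1/4 AB.
Rh cross +/- × -/- → 1/2 Rh+, 1/2 Rh-.
Independent loci: P(type A, Rh-positive) = 1/4 × 1/2 = 1/8.

1/8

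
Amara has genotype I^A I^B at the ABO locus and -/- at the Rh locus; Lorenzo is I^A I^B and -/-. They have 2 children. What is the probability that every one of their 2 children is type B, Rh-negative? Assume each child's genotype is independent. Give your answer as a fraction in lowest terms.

ABO cross I^A I^B × I^A I^B → 1/4 A, 1/4 B, 1/2 AB.
Rh cross -/- × -/- → 1 Rh-; so P(type B, Rh-negative) = 1/4 × 1 = 1/4 per child.
All 2 independent: (1/4)^2 = 1/16.

1/16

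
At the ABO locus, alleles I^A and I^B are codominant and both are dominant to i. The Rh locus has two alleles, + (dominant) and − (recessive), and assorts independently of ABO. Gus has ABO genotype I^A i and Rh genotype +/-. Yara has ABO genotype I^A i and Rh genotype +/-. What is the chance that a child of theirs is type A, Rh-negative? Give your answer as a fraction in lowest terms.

ABO cross I^A i × I^A i → offspring phenotypes: 1/4 O, 3/4 A.
Rh cross +/- × +/- → 3/4 Rh+, 1/4 Rh-.
Independent loci: P(type A, Rh-negative) = 3/4 × 1/4 = 3/16.

3/16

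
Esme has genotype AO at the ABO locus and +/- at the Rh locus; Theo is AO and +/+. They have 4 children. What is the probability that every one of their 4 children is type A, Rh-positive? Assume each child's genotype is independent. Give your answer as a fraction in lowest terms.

81/256

ABO cross AO × AO → 1/4 O, 3/4 A.
Rh cross +/- × +/+ → 1 Rh+; so P(type A, Rh-positive) = 3/4 × 1 = 3/4 per child.
All 4 independent: (3/4)^4 = 81/256.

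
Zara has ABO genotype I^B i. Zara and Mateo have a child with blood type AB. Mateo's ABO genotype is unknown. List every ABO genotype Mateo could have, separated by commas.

For each candidate genotype of Mateo, check whether crossing it with I^B i can produce every observed child phenotype.
  I^A I^A → possible child types {A, AB} ✓
  I^A I^B → possible child types {A, B, AB} ✓
  I^A i → possible child types {O, A, B, AB} ✓
  I^B I^B → possible child types {B} ✗
  I^B i → possible child types {O, B} ✗
  i i → possible child types {O, B} ✗

I^A I^A, I^A I^B, I^A i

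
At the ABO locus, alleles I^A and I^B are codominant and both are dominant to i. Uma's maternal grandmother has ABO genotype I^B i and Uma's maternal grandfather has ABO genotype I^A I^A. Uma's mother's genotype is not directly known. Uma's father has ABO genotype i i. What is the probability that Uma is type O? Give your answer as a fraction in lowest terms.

1/4

Uma's mother's ABO genotype from I^B i × I^A I^A: 1/2 I^A I^B, 1/2 I^A i.
Crossing each possibility with the father i i and summing P(type O): 1/2·0 + 1/2·1/2 = 1/4.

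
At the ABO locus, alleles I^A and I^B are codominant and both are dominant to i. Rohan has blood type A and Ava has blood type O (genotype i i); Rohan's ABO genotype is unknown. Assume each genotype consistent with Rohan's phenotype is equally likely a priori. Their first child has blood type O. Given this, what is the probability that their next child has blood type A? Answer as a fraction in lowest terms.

1/2

Possible genotypes: Rohan ∈ {I^A I^A, I^A i}; Ava ∈ {i i}.
Weight each parental genotype pair by prior × P(type-O child):
  I^A i × i i: posterior weight 1; P(next child type A) = 1/2.
Weighted sum = 1/2.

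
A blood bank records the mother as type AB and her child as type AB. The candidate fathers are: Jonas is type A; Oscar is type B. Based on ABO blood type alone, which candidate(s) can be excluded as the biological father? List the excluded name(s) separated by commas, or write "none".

none

A candidate is excluded only if no genotype consistent with his phenotype could produce a type AB child with a type AB mother.
Every candidate has at least one consistent genotype combination, so none can be excluded.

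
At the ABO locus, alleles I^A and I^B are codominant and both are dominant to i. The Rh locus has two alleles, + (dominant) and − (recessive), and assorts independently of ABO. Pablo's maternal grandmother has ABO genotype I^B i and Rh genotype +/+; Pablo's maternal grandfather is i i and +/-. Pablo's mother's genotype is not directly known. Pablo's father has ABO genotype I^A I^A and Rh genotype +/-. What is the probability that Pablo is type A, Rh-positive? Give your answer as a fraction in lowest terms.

21/32

Pablo's mother's ABO genotype from I^B i × i i: 1/2 I^B i, 1/2 i i.
Crossing each possibility with the father I^A I^A and summing P(type A): 1/2·1/2 + 1/2·1 = 3/4.
Similarly for Rh via the mother's Rh distribution: P(Rh+) = 7/8.
Independent loci: 3/4 × 7/8 = 21/32.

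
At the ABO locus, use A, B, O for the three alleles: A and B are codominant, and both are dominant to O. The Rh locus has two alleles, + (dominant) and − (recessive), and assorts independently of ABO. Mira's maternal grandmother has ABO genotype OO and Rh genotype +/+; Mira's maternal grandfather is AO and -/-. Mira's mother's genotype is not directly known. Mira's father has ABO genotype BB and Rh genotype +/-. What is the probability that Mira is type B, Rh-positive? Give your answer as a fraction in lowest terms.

Mira's mother's ABO genotype from OO × AO: 1/2 AO, 1/2 OO.
Crossing each possibility with the father BB and summing P(type B): 1/2·1/2 + 1/2·1 = 3/4.
Similarly for Rh via the mother's Rh distribution: P(Rh+) = 3/4.
Independent loci: 3/4 × 3/4 = 9/16.

9/16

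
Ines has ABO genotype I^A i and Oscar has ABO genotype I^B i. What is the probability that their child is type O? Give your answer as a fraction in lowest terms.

1/4

ABO cross I^A i × I^B i → offspring phenotypes: 1/4 O, 1/4 A, 1/4 B, 1/4 AB.
So P(type O) = 1/4.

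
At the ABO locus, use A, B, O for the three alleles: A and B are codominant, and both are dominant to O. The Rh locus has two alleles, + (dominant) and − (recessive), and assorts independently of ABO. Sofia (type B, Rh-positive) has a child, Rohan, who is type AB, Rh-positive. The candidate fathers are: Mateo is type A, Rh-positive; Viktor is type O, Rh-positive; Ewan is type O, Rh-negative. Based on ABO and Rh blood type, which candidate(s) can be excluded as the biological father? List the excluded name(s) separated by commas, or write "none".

A candidate is excluded only if no genotype consistent with his phenotype could produce a type AB, Rh-positive child with a type B, Rh-positive mother.
Viktor (type O, Rh+): no genotype consistent with that phenotype can produce a type-AB Rh+ child with a type-B mother.
Ewan (type O, Rh-): no genotype consistent with that phenotype can produce a type-AB Rh+ child with a type-B mother.

Viktor, Ewan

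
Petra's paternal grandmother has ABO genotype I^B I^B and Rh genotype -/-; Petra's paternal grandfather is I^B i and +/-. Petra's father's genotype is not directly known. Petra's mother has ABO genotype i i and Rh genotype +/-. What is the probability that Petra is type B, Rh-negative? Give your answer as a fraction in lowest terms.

9/32

Petra's father's ABO genotype from I^B I^B × I^B i: 1/2 I^B I^B, 1/2 I^B i.
Crossing each possibility with the mother i i and summing P(type B): 1/2·1 + 1/2·1/2 = 3/4.
Similarly for Rh via the father's Rh distribution: P(Rh-) = 3/8.
Independent loci: 3/4 × 3/8 = 9/32.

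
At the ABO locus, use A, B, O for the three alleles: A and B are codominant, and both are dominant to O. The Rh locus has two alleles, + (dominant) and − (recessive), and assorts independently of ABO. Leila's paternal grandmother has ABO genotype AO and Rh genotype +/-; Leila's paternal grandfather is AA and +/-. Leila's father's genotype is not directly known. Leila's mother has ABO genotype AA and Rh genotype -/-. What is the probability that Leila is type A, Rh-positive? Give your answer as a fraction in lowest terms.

1/2

Leila's father's ABO genotype from AO × AA: 1/2 AA, 1/2 AO.
Crossing each possibility with the mother AA and summing P(type A): 1/2·1 + 1/2·1 = 1.
Similarly for Rh via the father's Rh distribution: P(Rh+) = 1/2.
Independent loci: 1 × 1/2 = 1/2.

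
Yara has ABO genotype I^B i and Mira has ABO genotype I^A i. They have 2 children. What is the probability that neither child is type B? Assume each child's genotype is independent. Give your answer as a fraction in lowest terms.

9/16

ABO cross I^B i × I^A i → 1/4 O, 1/4 A, 1/4 B, 1/4 AB.
So P(type B) = 1/4 per child.
P(not type B) = 3/4 for one child; (3/4)^2 = 9/16.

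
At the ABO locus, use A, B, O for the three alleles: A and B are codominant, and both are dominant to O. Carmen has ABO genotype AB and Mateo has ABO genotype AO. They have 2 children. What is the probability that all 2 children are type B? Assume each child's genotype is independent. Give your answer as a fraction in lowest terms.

1/16

ABO cross AB × AO → 1/2 A, 1/4 B, 1/4 AB.
So P(type B) = 1/4 per child.
All 2 independent: (1/4)^2 = 1/16.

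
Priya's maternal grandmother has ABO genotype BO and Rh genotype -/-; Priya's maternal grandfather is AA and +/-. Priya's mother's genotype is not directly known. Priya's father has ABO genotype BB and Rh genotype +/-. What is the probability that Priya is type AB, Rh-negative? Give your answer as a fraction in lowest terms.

3/16

Priya's mother's ABO genotype from BO × AA: 1/2 AB, 1/2 AO.
Crossing each possibility with the father BB and summing P(type AB): 1/2·1/2 + 1/2·1/2 = 1/2.
Similarly for Rh via the mother's Rh distribution: P(Rh-) = 3/8.
Independent loci: 1/2 × 3/8 = 3/16.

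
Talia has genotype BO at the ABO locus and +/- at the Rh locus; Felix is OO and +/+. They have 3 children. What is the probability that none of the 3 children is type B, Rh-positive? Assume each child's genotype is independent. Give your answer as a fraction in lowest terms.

1/8

ABO cross BO × OO → 1/2 O, 1/2 B.
Rh cross +/- × +/+ → 1 Rh+; so P(type B, Rh-positive) = 1/2 × 1 = 1/2 per child.
P(not type B, Rh-positive) = 1/2 for one child; (1/2)^3 = 1/8.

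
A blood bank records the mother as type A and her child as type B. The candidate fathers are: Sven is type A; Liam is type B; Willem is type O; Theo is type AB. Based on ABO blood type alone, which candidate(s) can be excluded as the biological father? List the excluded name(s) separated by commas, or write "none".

Sven, Willem

A candidate is excluded only if no genotype consistent with his phenotype could produce a type B child with a type A mother.
Sven (type A): no genotype consistent with that phenotype can produce a type-B child with a type-A mother.
Willem (type O): no genotype consistent with that phenotype can produce a type-B child with a type-A mother.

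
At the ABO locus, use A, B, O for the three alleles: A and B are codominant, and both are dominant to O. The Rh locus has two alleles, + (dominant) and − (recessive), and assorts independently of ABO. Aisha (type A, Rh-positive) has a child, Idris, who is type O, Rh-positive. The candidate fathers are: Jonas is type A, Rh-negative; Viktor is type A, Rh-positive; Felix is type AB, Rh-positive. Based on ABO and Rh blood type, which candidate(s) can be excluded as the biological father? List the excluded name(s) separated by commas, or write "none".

Felix

A candidate is excluded only if no genotype consistent with his phenotype could produce a type O, Rh-positive child with a type A, Rh-positive mother.
Felix (type AB, Rh+): no genotype consistent with that phenotype can produce a type-O Rh+ child with a type-A mother.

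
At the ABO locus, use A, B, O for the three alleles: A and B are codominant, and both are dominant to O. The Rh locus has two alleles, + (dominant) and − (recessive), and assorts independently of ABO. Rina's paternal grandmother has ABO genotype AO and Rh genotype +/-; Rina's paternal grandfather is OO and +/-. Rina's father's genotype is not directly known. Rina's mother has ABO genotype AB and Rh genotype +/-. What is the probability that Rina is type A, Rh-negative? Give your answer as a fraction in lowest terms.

1/8

Rina's father's ABO genotype from AO × OO: 1/2 AO, 1/2 OO.
Crossing each possibility with the mother AB and summing P(type A): 1/2·1/2 + 1/2·1/2 = 1/2.
Similarly for Rh via the father's Rh distribution: P(Rh-) = 1/4.
Independent loci: 1/2 × 1/4 = 1/8.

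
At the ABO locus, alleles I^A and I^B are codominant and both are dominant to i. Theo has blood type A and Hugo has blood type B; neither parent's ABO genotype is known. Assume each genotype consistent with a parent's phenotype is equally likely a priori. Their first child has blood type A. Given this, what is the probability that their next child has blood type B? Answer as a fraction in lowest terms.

Possible genotypes: Theo ∈ {I^A I^A, I^A i}; Hugo ∈ {I^B I^B, I^B i}.
Weight each parental genotype pair by prior × P(type-A child):
  I^A I^A × I^B i: posterior weight 2/3; P(next child type B) = 0.
  I^A i × I^B i: posterior weight 1/3; P(next child type B) = 1/4.
Weighted sum = 1/12.

1/12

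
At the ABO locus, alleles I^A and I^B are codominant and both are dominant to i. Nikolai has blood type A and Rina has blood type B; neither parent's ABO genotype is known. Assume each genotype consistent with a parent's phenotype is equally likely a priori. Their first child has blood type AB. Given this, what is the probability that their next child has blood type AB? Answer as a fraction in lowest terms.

Possible genotypes: Nikolai ∈ {I^A I^A, I^A i}; Rina ∈ {I^B I^B, I^B i}.
Weight each parental genotype pair by prior × P(type-AB child):
  I^A I^A × I^B I^B: posterior weight 4/9; P(next child type AB) = 1.
  I^A I^A × I^B i: posterior weight 2/9; P(next child type AB) = 1/2.
  I^A i × I^B I^B: posterior weight 2/9; P(next child type AB) = 1/2.
  I^A i × I^B i: posterior weight 1/9; P(next child type AB) = 1/4.
Weighted sum = 25/36.

25/36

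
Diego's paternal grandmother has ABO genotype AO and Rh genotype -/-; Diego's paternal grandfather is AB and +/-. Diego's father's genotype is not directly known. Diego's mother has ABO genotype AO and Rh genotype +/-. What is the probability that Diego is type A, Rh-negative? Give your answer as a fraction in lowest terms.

Diego's father's ABO genotype from AO × AB: 1/4 AA, 1/4 AB, 1/4 AO, 1/4 BO.
Crossing each possibility with the mother AO and summing P(type A): 1/4·1 + 1/4·1/2 + 1/4·3/4 + 1/4·1/4 = 5/8.
Similarly for Rh via the father's Rh distribution: P(Rh-) = 3/8.
Independent loci: 5/8 × 3/8 = 15/64.

15/64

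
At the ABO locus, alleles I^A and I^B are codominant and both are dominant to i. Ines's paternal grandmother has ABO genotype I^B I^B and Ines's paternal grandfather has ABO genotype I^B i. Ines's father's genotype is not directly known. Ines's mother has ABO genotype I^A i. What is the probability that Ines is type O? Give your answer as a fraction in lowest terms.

1/8

Ines's father's ABO genotype from I^B I^B × I^B i: 1/2 I^B I^B, 1/2 I^B i.
Crossing each possibility with the mother I^A i and summing P(type O): 1/2·0 + 1/2·1/4 = 1/8.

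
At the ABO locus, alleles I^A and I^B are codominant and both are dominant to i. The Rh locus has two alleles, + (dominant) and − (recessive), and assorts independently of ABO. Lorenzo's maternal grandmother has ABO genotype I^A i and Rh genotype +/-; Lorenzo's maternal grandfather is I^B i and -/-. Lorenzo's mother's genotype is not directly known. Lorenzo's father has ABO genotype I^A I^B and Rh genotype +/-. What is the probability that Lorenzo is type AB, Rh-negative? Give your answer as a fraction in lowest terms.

3/32

Lorenzo's mother's ABO genotype from I^A i × I^B i: 1/4 I^A I^B, 1/4 I^A i, 1/4 I^B i, 1/4 i i.
Crossing each possibility with the father I^A I^B and summing P(type AB): 1/4·1/2 + 1/4·1/4 + 1/4·1/4 + 1/4·0 = 1/4.
Similarly for Rh via the mother's Rh distribution: P(Rh-) = 3/8.
Independent loci: 1/4 × 3/8 = 3/32.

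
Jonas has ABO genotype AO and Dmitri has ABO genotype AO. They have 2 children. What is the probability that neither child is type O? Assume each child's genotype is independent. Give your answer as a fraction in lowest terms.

9/16

ABO cross AO × AO → 1/4 O, 3/4 A.
So P(type O) = 1/4 per child.
P(not type O) = 3/4 for one child; (3/4)^2 = 9/16.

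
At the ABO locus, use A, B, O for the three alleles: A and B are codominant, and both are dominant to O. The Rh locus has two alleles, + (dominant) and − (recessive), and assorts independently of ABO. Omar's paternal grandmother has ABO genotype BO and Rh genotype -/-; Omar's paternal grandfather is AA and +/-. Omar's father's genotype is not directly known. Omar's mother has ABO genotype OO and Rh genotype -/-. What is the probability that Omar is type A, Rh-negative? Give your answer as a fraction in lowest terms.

Omar's father's ABO genotype from BO × AA: 1/2 AB, 1/2 AO.
Crossing each possibility with the mother OO and summing P(type A): 1/2·1/2 + 1/2·1/2 = 1/2.
Similarly for Rh via the father's Rh distribution: P(Rh-) = 3/4.
Independent loci: 1/2 × 3/4 = 3/8.

3/8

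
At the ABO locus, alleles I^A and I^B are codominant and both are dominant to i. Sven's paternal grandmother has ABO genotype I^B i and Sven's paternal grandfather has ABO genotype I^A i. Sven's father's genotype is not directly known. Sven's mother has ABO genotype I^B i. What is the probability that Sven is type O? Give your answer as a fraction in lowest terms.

Sven's father's ABO genotype from I^B i × I^A i: 1/4 I^A I^B, 1/4 I^A i, 1/4 I^B i, 1/4 i i.
Crossing each possibility with the mother I^B i and summing P(type O): 1/4·0 + 1/4·1/4 + 1/4·1/4 + 1/4·1/2 = 1/4.

1/4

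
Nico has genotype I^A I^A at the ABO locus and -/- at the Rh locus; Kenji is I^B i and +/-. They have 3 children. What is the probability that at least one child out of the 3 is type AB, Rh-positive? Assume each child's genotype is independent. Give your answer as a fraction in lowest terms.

ABO cross I^A I^A × I^B i → 1/2 A, 1/2 AB.
Rh cross -/- × +/- → 1/2 Rh+, 1/2 Rh-; so P(type AB, Rh-positive) = 1/2 × 1/2 = 1/4 per child.
P(none) = (3/4)^3 = 27/64; P(at least one) = 1 − 27/64 = 37/64.

37/64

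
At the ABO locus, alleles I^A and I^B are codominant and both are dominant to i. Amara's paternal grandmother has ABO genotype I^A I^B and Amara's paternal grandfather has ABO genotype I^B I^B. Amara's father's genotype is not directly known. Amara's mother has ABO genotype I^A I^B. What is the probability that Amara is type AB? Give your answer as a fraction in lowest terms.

1/2

Amara's father's ABO genotype from I^A I^B × I^B I^B: 1/2 I^A I^B, 1/2 I^B I^B.
Crossing each possibility with the mother I^A I^B and summing P(type AB): 1/2·1/2 + 1/2·1/2 = 1/2.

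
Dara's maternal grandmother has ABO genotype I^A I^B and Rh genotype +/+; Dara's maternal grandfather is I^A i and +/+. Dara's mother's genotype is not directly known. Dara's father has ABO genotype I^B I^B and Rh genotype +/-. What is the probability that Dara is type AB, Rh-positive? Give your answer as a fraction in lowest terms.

Dara's mother's ABO genotype from I^A I^B × I^A i: 1/4 I^A I^A, 1/4 I^A I^B, 1/4 I^A i, 1/4 I^B i.
Crossing each possibility with the father I^B I^B and summing P(type AB): 1/4·1 + 1/4·1/2 + 1/4·1/2 + 1/4·0 = 1/2.
Similarly for Rh via the mother's Rh distribution: P(Rh+) = 1.
Independent loci: 1/2 × 1 = 1/2.

1/2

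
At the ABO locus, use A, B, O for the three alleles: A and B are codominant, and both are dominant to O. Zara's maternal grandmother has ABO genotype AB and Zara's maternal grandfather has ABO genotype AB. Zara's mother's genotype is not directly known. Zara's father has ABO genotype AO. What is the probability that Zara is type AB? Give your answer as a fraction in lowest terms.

1/4

Zara's mother's ABO genotype from AB × AB: 1/4 AA, 1/2 AB, 1/4 BB.
Crossing each possibility with the father AO and summing P(type AB): 1/4·0 + 1/2·1/4 + 1/4·1/2 = 1/4.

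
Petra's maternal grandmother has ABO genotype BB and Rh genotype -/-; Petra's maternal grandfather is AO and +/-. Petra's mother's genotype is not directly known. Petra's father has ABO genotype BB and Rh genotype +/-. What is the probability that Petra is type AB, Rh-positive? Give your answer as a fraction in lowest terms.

Petra's mother's ABO genotype from BB × AO: 1/2 AB, 1/2 BO.
Crossing each possibility with the father BB and summing P(type AB): 1/2·1/2 + 1/2·0 = 1/4.
Similarly for Rh via the mother's Rh distribution: P(Rh+) = 5/8.
Independent loci: 1/4 × 5/8 = 5/32.

5/32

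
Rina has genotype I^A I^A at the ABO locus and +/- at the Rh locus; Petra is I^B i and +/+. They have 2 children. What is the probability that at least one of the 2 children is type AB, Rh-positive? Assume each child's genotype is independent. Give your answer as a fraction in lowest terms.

ABO cross I^A I^A × I^B i → 1/2 A, 1/2 AB.
Rh cross +/- × +/+ → 1 Rh+; so P(type AB, Rh-positive) = 1/2 × 1 = 1/2 per child.
P(none) = (1/2)^2 = 1/4; P(at least one) = 1 − 1/4 = 3/4.

3/4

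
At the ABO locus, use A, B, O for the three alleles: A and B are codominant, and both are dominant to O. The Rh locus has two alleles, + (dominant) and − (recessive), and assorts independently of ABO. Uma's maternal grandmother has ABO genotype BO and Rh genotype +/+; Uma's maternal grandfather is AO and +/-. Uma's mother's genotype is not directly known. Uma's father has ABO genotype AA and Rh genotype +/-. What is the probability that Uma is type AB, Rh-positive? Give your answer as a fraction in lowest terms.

7/32

Uma's mother's ABO genotype from BO × AO: 1/4 AB, 1/4 AO, 1/4 BO, 1/4 OO.
Crossing each possibility with the father AA and summing P(type AB): 1/4·1/2 + 1/4·0 + 1/4·1/2 + 1/4·0 = 1/4.
Similarly for Rh via the mother's Rh distribution: P(Rh+) = 7/8.
Independent loci: 1/4 × 7/8 = 7/32.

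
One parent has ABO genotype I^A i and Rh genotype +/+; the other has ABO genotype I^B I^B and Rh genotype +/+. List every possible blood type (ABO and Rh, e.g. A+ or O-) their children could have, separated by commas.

B+, AB+

Gametes from I^A i × I^B I^B give offspring ABO genotypes I^A I^B, I^B i, i.e. phenotypes B, AB.
Rh cross +/+ × +/+ → phenotypes Rh+.
Combining independently: B+, AB+.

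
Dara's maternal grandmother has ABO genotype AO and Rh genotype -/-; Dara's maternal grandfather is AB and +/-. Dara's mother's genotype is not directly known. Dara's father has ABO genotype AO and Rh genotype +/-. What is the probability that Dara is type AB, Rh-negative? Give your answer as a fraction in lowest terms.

3/64

Dara's mother's ABO genotype from AO × AB: 1/4 AA, 1/4 AB, 1/4 AO, 1/4 BO.
Crossing each possibility with the father AO and summing P(type AB): 1/4·0 + 1/4·1/4 + 1/4·0 + 1/4·1/4 = 1/8.
Similarly for Rh via the mother's Rh distribution: P(Rh-) = 3/8.
Independent loci: 1/8 × 3/8 = 3/64.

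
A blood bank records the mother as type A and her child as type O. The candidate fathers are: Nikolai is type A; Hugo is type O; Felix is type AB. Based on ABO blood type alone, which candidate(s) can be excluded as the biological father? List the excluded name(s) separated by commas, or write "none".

Felix

A candidate is excluded only if no genotype consistent with his phenotype could produce a type O child with a type A mother.
Felix (type AB): no genotype consistent with that phenotype can produce a type-O child with a type-A mother.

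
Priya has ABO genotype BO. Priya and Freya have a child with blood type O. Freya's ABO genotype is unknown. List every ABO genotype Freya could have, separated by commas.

For each candidate genotype of Freya, check whether crossing it with BO can produce every observed child phenotype.
  AA → possible child types {A, AB} ✗
  AB → possible child types {A, B, AB} ✗
  AO → possible child types {O, A, B, AB} ✓
  BB → possible child types {B} ✗
  BO → possible child types {O, B} ✓
  OO → possible child types {O, B} ✓

AO, BO, OO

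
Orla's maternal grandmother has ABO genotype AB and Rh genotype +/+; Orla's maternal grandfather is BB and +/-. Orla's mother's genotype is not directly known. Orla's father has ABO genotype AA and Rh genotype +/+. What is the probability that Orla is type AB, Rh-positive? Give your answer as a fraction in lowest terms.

Orla's mother's ABO genotype from AB × BB: 1/2 AB, 1/2 BB.
Crossing each possibility with the father AA and summing P(type AB): 1/2·1/2 + 1/2·1 = 3/4.
Similarly for Rh via the mother's Rh distribution: P(Rh+) = 1.
Independent loci: 3/4 × 1 = 3/4.

3/4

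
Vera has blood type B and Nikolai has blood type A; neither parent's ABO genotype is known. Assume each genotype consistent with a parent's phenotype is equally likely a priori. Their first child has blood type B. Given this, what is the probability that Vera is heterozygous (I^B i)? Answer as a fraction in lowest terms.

1/3

Possible genotypes: Vera ∈ {I^B I^B, I^B i}; Nikolai ∈ {I^A I^A, I^A i}.
Weight each parental genotype pair by prior × P(type-B child):
  I^B I^B × I^A i: posterior weight 2/3.
  I^B i × I^A i: posterior weight 1/3.
Sum the posterior weight over pairs where Vera is I^B i: 1/3.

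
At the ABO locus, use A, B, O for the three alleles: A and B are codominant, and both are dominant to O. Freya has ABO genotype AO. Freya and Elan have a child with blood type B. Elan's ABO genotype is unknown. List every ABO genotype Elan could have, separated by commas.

For each candidate genotype of Elan, check whether crossing it with AO can produce every observed child phenotype.
  AA → possible child types {A} ✗
  AB → possible child types {A, B, AB} ✓
  AO → possible child types {O, A} ✗
  BB → possible child types {B, AB} ✓
  BO → possible child types {O, A, B, AB} ✓
  OO → possible child types {O, A} ✗

AB, BB, BO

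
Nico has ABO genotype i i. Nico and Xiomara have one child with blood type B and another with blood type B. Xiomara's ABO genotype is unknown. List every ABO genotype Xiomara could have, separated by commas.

For each candidate genotype of Xiomara, check whether crossing it with i i can produce every observed child phenotype.
  I^A I^A → possible child types {A} ✗
  I^A I^B → possible child types {A, B} ✓
  I^A i → possible child types {O, A} ✗
  I^B I^B → possible child types {B} ✓
  I^B i → possible child types {O, B} ✓
  i i → possible child types {O} ✗

I^A I^B, I^B I^B, I^B i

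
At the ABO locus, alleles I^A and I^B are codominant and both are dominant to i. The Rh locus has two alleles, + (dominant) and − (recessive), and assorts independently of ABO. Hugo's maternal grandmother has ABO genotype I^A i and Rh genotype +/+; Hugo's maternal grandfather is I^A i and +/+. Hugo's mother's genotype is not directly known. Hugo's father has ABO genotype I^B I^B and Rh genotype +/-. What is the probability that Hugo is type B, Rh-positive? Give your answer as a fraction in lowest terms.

1/2

Hugo's mother's ABO genotype from I^A i × I^A i: 1/4 I^A I^A, 1/2 I^A i, 1/4 i i.
Crossing each possibility with the father I^B I^B and summing P(type B): 1/4·0 + 1/2·1/2 + 1/4·1 = 1/2.
Similarly for Rh via the mother's Rh distribution: P(Rh+) = 1.
Independent loci: 1/2 × 1 = 1/2.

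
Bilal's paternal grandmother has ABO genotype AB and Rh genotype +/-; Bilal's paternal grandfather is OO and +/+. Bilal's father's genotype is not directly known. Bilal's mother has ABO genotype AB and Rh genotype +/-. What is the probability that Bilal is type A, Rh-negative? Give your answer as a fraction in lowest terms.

3/64

Bilal's father's ABO genotype from AB × OO: 1/2 AO, 1/2 BO.
Crossing each possibility with the mother AB and summing P(type A): 1/2·1/2 + 1/2·1/4 = 3/8.
Similarly for Rh via the father's Rh distribution: P(Rh-) = 1/8.
Independent loci: 3/8 × 1/8 = 3/64.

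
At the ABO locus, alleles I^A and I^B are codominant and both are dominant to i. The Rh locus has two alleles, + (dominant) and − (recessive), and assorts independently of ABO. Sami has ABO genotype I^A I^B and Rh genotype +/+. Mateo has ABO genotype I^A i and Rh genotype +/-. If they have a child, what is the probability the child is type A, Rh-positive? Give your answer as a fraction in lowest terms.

ABO cross I^A I^B × I^A i → offspring phenotypes: 1/2 A, 1/4 B, 1/4 AB.
Rh cross +/+ × +/- → 1 Rh+.
Independent loci: P(type A, Rh-positive) = 1/2 × 1 = 1/2.

1/2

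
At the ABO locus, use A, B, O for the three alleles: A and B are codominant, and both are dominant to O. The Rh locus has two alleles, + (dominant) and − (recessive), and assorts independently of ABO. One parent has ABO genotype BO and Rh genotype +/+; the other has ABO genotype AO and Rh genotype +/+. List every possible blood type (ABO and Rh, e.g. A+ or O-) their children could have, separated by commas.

Gametes from BO × AO give offspring ABO genotypes AB, AO, BO, OO, i.e. phenotypes O, A, B, AB.
Rh cross +/+ × +/+ → phenotypes Rh+.
Combining independently: O+, A+, B+, AB+.

O+, A+, B+, AB+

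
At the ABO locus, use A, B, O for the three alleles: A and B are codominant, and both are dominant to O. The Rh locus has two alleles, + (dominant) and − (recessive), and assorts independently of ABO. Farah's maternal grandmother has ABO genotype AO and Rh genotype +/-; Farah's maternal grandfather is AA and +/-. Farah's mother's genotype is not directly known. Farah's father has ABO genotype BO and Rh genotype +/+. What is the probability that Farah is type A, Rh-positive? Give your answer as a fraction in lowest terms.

Farah's mother's ABO genotype from AO × AA: 1/2 AA, 1/2 AO.
Crossing each possibility with the father BO and summing P(type A): 1/2·1/2 + 1/2·1/4 = 3/8.
Similarly for Rh via the mother's Rh distribution: P(Rh+) = 1.
Independent loci: 3/8 × 1 = 3/8.

3/8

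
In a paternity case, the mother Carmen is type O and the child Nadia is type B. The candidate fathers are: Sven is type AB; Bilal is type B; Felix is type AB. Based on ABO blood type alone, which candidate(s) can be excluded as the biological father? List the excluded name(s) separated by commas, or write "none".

A candidate is excluded only if no genotype consistent with his phenotype could produce a type B child with a type O mother.
Every candidate has at least one consistent genotype combination, so none can be excluded.

none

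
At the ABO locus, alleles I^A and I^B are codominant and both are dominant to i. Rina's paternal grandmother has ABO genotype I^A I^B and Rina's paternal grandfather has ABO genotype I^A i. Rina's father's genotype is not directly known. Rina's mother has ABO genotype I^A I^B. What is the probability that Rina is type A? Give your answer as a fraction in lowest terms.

Rina's father's ABO genotype from I^A I^B × I^A i: 1/4 I^A I^A, 1/4 I^A I^B, 1/4 I^A i, 1/4 I^B i.
Crossing each possibility with the mother I^A I^B and summing P(type A): 1/4·1/2 + 1/4·1/4 + 1/4·1/2 + 1/4·1/4 = 3/8.

3/8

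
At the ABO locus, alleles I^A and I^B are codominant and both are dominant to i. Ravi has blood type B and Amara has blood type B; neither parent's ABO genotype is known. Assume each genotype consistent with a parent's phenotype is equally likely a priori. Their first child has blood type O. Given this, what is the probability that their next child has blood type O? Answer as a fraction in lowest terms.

Possible genotypes: Ravi ∈ {I^B I^B, I^B i}; Amara ∈ {I^B I^B, I^B i}.
Weight each parental genotype pair by prior × P(type-O child):
  I^B i × I^B i: posterior weight 1; P(next child type O) = 1/4.
Weighted sum = 1/4.

1/4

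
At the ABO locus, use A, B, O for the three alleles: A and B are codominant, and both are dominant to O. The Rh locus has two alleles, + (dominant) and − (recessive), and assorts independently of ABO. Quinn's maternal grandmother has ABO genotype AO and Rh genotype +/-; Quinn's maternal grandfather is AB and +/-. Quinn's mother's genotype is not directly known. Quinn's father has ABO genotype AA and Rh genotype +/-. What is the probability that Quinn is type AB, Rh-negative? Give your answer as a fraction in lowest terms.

1/16

Quinn's mother's ABO genotype from AO × AB: 1/4 AA, 1/4 AB, 1/4 AO, 1/4 BO.
Crossing each possibility with the father AA and summing P(type AB): 1/4·0 + 1/4·1/2 + 1/4·0 + 1/4·1/2 = 1/4.
Similarly for Rh via the mother's Rh distribution: P(Rh-) = 1/4.
Independent loci: 1/4 × 1/4 = 1/16.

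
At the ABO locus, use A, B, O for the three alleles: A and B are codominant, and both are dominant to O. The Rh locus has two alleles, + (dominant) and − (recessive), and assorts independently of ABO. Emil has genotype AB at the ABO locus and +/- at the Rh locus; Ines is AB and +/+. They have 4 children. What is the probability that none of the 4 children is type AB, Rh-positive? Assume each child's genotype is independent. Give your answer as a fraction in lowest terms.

ABO cross AB × AB → 1/4 A, 1/4 B, 1/2 AB.
Rh cross +/- × +/+ → 1 Rh+; so P(type AB, Rh-positive) = 1/2 × 1 = 1/2 per child.
P(not type AB, Rh-positive) = 1/2 for one child; (1/2)^4 = 1/16.

1/16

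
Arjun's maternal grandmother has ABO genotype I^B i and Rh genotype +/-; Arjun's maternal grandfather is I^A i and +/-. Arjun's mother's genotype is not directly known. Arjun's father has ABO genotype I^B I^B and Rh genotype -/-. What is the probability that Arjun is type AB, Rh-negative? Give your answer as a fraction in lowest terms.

Arjun's mother's ABO genotype from I^B i × I^A i: 1/4 I^A I^B, 1/4 I^A i, 1/4 I^B i, 1/4 i i.
Crossing each possibility with the father I^B I^B and summing P(type AB): 1/4·1/2 + 1/4·1/2 + 1/4·0 + 1/4·0 = 1/4.
Similarly for Rh via the mother's Rh distribution: P(Rh-) = 1/2.
Independent loci: 1/4 × 1/2 = 1/8.

1/8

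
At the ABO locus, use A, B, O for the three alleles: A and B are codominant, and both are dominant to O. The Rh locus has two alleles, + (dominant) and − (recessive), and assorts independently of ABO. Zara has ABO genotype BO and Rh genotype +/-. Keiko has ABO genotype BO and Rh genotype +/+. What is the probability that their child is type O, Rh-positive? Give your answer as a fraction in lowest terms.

ABO cross BO × BO → offspring phenotypes: 1/4 O, 3/4 B.
Rh cross +/- × +/+ → 1 Rh+.
Independent loci: P(type O, Rh-positive) = 1/4 × 1 = 1/4.

1/4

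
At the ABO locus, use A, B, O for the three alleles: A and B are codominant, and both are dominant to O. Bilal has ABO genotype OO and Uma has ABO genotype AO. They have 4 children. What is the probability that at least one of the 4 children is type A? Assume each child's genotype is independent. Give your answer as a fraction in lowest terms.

15/16

ABO cross OO × AO → 1/2 O, 1/2 A.
So P(type A) = 1/2 per child.
P(none) = (1/2)^4 = 1/16; P(at least one) = 1 − 1/16 = 15/16.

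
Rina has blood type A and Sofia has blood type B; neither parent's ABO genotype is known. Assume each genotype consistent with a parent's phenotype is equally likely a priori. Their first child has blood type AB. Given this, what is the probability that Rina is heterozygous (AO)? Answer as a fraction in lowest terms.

1/3

Possible genotypes: Rina ∈ {AA, AO}; Sofia ∈ {BB, BO}.
Weight each parental genotype pair by prior × P(type-AB child):
  AA × BB: posterior weight 4/9.
  AA × BO: posterior weight 2/9.
  AO × BB: posterior weight 2/9.
  AO × BO: posterior weight 1/9.
Sum the posterior weight over pairs where Rina is AO: 1/3.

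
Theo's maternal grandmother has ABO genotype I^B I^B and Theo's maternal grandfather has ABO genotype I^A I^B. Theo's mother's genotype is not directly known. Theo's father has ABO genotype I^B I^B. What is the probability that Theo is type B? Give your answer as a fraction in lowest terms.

Theo's mother's ABO genotype from I^B I^B × I^A I^B: 1/2 I^A I^B, 1/2 I^B I^B.
Crossing each possibility with the father I^B I^B and summing P(type B): 1/2·1/2 + 1/2·1 = 3/4.

3/4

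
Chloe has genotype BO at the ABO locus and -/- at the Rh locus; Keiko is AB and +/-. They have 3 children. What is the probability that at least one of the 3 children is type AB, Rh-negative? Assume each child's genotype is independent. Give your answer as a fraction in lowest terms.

169/512

ABO cross BO × AB → 1/4 A, 1/2 B, 1/4 AB.
Rh cross -/- × +/- → 1/2 Rh+, 1/2 Rh-; so P(type AB, Rh-negative) = 1/4 × 1/2 = 1/8 per child.
P(none) = (7/8)^3 = 343/512; P(at least one) = 1 − 343/512 = 169/512.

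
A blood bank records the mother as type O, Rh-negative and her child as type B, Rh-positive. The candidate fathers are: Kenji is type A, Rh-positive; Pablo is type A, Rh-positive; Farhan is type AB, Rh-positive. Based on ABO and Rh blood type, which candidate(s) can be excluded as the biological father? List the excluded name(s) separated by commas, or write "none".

Kenji, Pablo

A candidate is excluded only if no genotype consistent with his phenotype could produce a type B, Rh-positive child with a type O, Rh-negative mother.
Kenji (type A, Rh+): no genotype consistent with that phenotype can produce a type-B Rh+ child with a type-O mother.
Pablo (type A, Rh+): no genotype consistent with that phenotype can produce a type-B Rh+ child with a type-O mother.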